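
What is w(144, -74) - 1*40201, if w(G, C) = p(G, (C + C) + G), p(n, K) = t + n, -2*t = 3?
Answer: -80117/2 ≈ -40059.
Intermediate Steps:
t = -3/2 (t = -1/2*3 = -3/2 ≈ -1.5000)
p(n, K) = -3/2 + n
w(G, C) = -3/2 + G
w(144, -74) - 1*40201 = (-3/2 + 144) - 1*40201 = 285/2 - 40201 = -80117/2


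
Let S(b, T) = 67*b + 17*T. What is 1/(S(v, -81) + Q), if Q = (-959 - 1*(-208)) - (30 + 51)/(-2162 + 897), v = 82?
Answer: 1265/4258071 ≈ 0.00029708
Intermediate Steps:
S(b, T) = 17*T + 67*b
Q = -949934/1265 (Q = (-959 + 208) - 81/(-1265) = -751 - 81*(-1)/1265 = -751 - 1*(-81/1265) = -751 + 81/1265 = -949934/1265 ≈ -750.94)
1/(S(v, -81) + Q) = 1/((17*(-81) + 67*82) - 949934/1265) = 1/((-1377 + 5494) - 949934/1265) = 1/(4117 - 949934/1265) = 1/(4258071/1265) = 1265/4258071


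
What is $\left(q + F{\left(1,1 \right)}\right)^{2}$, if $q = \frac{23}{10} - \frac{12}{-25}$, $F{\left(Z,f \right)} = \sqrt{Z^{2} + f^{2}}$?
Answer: $\frac{24321}{2500} + \frac{139 \sqrt{2}}{25} \approx 17.591$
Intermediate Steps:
$q = \frac{139}{50}$ ($q = 23 \cdot \frac{1}{10} - - \frac{12}{25} = \frac{23}{10} + \frac{12}{25} = \frac{139}{50} \approx 2.78$)
$\left(q + F{\left(1,1 \right)}\right)^{2} = \left(\frac{139}{50} + \sqrt{1^{2} + 1^{2}}\right)^{2} = \left(\frac{139}{50} + \sqrt{1 + 1}\right)^{2} = \left(\frac{139}{50} + \sqrt{2}\right)^{2}$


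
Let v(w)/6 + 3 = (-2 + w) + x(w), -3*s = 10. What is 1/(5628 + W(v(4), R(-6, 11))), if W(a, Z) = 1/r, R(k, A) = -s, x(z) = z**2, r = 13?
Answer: 13/73165 ≈ 0.00017768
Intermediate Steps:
s = -10/3 (s = -1/3*10 = -10/3 ≈ -3.3333)
v(w) = -30 + 6*w + 6*w**2 (v(w) = -18 + 6*((-2 + w) + w**2) = -18 + 6*(-2 + w + w**2) = -18 + (-12 + 6*w + 6*w**2) = -30 + 6*w + 6*w**2)
R(k, A) = 10/3 (R(k, A) = -1*(-10/3) = 10/3)
W(a, Z) = 1/13
1/(5628 + W(v(4), R(-6, 11))) = 1/(5628 + 1/13) = 1/(73165/13) = 13/73165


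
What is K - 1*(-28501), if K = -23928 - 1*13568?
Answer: -8995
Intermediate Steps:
K = -37496 (K = -23928 - 13568 = -37496)
K - 1*(-28501) = -37496 - 1*(-28501) = -37496 + 28501 = -8995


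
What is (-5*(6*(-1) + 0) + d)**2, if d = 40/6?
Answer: 12100/9 ≈ 1344.4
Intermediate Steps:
d = 20/3 (d = 40*(1/6) = 20/3 ≈ 6.6667)
(-5*(6*(-1) + 0) + d)**2 = (-5*(6*(-1) + 0) + 20/3)**2 = (-5*(-6 + 0) + 20/3)**2 = (-5*(-6) + 20/3)**2 = (30 + 20/3)**2 = (110/3)**2 = 12100/9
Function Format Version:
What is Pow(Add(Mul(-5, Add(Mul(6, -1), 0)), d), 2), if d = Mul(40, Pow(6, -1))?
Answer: Rational(12100, 9) ≈ 1344.4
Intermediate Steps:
d = Rational(20, 3) (d = Mul(40, Rational(1, 6)) = Rational(20, 3) ≈ 6.6667)
Pow(Add(Mul(-5, Add(Mul(6, -1), 0)), d), 2) = Pow(Add(Mul(-5, Add(Mul(6, -1), 0)), Rational(20, 3)), 2) = Pow(Add(Mul(-5, Add(-6, 0)), Rational(20, 3)), 2) = Pow(Add(Mul(-5, -6), Rational(20, 3)), 2) = Pow(Add(30, Rational(20, 3)), 2) = Pow(Rational(110, 3), 2) = Rational(12100, 9)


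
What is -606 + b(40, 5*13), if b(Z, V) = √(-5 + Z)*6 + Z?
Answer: -566 + 6*√35 ≈ -530.50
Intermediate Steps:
b(Z, V) = Z + 6*√(-5 + Z) (b(Z, V) = 6*√(-5 + Z) + Z = Z + 6*√(-5 + Z))
-606 + b(40, 5*13) = -606 + (40 + 6*√(-5 + 40)) = -606 + (40 + 6*√35) = -566 + 6*√35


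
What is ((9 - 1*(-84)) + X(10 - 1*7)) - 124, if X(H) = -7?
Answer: -38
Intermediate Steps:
((9 - 1*(-84)) + X(10 - 1*7)) - 124 = ((9 - 1*(-84)) - 7) - 124 = ((9 + 84) - 7) - 124 = (93 - 7) - 124 = 86 - 124 = -38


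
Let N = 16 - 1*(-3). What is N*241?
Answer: 4579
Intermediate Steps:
N = 19 (N = 16 + 3 = 19)
N*241 = 19*241 = 4579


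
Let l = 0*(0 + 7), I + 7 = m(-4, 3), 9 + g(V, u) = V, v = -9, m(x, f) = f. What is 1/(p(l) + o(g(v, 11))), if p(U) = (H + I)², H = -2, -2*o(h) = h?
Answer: 1/45 ≈ 0.022222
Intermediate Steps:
g(V, u) = -9 + V
I = -4 (I = -7 + 3 = -4)
o(h) = -h/2
l = 0 (l = 0*7 = 0)
p(U) = 36 (p(U) = (-2 - 4)² = (-6)² = 36)
1/(p(l) + o(g(v, 11))) = 1/(36 - (-9 - 9)/2) = 1/(36 - ½*(-18)) = 1/(36 + 9) = 1/45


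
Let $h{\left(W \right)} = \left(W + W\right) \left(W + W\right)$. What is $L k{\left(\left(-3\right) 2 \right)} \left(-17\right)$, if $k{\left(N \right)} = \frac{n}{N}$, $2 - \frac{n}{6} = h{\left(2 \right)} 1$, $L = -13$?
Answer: $3094$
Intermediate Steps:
$h{\left(W \right)} = 4 W^{2}$ ($h{\left(W \right)} = 2 W 2 W = 4 W^{2}$)
$n = -84$ ($n = 12 - 6 \cdot 4 \cdot 2^{2} \cdot 1 = 12 - 6 \cdot 4 \cdot 4 \cdot 1 = 12 - 6 \cdot 16 \cdot 1 = 12 - 96 = -84$)
$k{\left(N \right)} = - \frac{84}{N}$
$L k{\left(\left(-3\right) 2 \right)} \left(-17\right) = - 13 \left(- \frac{84}{\left(-3\right) 2}\right) \left(-17\right) = - 13 \left(- \frac{84}{-6}\right) \left(-17\right) = - 13 \left(\left(-84\right) \left(- \frac{1}{6}\right)\right) \left(-17\right) = \left(-13\right) 14 \left(-17\right) = \left(-182\right) \left(-17\right) = 3094$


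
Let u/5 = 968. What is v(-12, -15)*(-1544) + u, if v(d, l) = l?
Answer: 28000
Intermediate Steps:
u = 4840 (u = 5*968 = 4840)
v(-12, -15)*(-1544) + u = -15*(-1544) + 4840 = 23160 + 4840 = 28000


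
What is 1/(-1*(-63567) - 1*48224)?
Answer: 1/15343 ≈ 6.5176e-5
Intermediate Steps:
1/(-1*(-63567) - 1*48224) = 1/(63567 - 48224) = 1/15343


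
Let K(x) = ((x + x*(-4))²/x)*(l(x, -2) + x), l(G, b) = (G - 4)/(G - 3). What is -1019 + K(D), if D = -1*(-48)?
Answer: 100697/5 ≈ 20139.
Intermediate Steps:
l(G, b) = (-4 + G)/(-3 + G)
D = 48
K(x) = 9*x*(x + (-4 + x)/(-3 + x)) (K(x) = ((x + x*(-4))²/x)*((-4 + x)/(-3 + x) + x) = ((x - 4*x)²/x)*(x + (-4 + x)/(-3 + x)) = ((-3*x)²/x)*(x + (-4 + x)/(-3 + x)) = ((9*x²)/x)*(x + (-4 + x)/(-3 + x)) = (9*x)*(x + (-4 + x)/(-3 + x)) = 9*x*(x + (-4 + x)/(-3 + x)))
-1019 + K(D) = -1019 + 9*48*(-4 + 48 + 48*(-3 + 48))/(-3 + 48) = -1019 + 9*48*(-4 + 48 + 48*45)/45 = -1019 + 9*48*(1/45)*(-4 + 48 + 2160) = -1019 + 9*48*(1/45)*2204 = -1019 + 105792/5 = 100697/5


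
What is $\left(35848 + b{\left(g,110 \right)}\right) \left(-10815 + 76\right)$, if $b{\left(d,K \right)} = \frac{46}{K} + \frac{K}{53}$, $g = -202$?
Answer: $- \frac{1122270485671}{2915} \approx -3.85 \cdot 10^{8}$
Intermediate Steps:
$b{\left(d,K \right)} = \frac{46}{K} + \frac{K}{53}$ ($b{\left(d,K \right)} = \frac{46}{K} + K \frac{1}{53} = \frac{46}{K} + \frac{K}{53}$)
$\left(35848 + b{\left(g,110 \right)}\right) \left(-10815 + 76\right) = \left(35848 + \left(\frac{46}{110} + \frac{1}{53} \cdot 110\right)\right) \left(-10815 + 76\right) = \left(35848 + \left(46 \cdot \frac{1}{110} + \frac{110}{53}\right)\right) \left(-10739\right) = \left(35848 + \left(\frac{23}{55} + \frac{110}{53}\right)\right) \left(-10739\right) = \left(35848 + \frac{7269}{2915}\right) \left(-10739\right) = \frac{104504189}{2915} \left(-10739\right) = - \frac{1122270485671}{2915}$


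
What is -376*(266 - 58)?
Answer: -78208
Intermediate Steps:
-376*(266 - 58) = -376*208 = -78208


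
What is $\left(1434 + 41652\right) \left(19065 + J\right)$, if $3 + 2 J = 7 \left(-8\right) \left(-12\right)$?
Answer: $835846857$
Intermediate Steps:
$J = \frac{669}{2}$ ($J = - \frac{3}{2} + \frac{7 \left(-8\right) \left(-12\right)}{2} = - \frac{3}{2} + \frac{\left(-56\right) \left(-12\right)}{2} = - \frac{3}{2} + \frac{1}{2} \cdot 672 = - \frac{3}{2} + 336 = \frac{669}{2} \approx 334.5$)
$\left(1434 + 41652\right) \left(19065 + J\right) = \left(1434 + 41652\right) \left(19065 + \frac{669}{2}\right) = 43086 \cdot \frac{38799}{2} = 835846857$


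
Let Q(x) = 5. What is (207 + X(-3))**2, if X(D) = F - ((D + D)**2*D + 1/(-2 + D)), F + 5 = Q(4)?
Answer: 2483776/25 ≈ 99351.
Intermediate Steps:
F = 0 (F = -5 + 5 = 0)
X(D) = -1/(-2 + D) - 4*D**3 (X(D) = 0 - ((D + D)**2*D + 1/(-2 + D)) = 0 - ((2*D)**2*D + 1/(-2 + D)) = 0 - ((4*D**2)*D + 1/(-2 + D)) = 0 - (4*D**3 + 1/(-2 + D)) = 0 - (1/(-2 + D) + 4*D**3) = 0 + (-1/(-2 + D) - 4*D**3) = -1/(-2 + D) - 4*D**3)
(207 + X(-3))**2 = (207 + (-1 - 4*(-3)**4 + 8*(-3)**3)/(-2 - 3))**2 = (207 + (-1 - 4*81 + 8*(-27))/(-5))**2 = (207 - (-1 - 324 - 216)/5)**2 = (207 - 1/5*(-541))**2 = (207 + 541/5)**2 = (1576/5)**2 = 2483776/25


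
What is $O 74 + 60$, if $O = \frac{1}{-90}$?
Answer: $\frac{2663}{45} \approx 59.178$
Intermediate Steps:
$O = - \frac{1}{90} \approx -0.011111$
$O 74 + 60 = \left(- \frac{1}{90}\right) 74 + 60 = - \frac{37}{45} + 60 = \frac{2663}{45}$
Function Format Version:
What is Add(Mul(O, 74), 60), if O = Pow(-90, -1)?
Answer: Rational(2663, 45) ≈ 59.178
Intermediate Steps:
O = Rational(-1, 90) ≈ -0.011111
Add(Mul(O, 74), 60) = Add(Mul(Rational(-1, 90), 74), 60) = Add(Rational(-37, 45), 60) = Rational(2663, 45)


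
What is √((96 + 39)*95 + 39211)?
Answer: 2*√13009 ≈ 228.11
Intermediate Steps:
√((96 + 39)*95 + 39211) = √(135*95 + 39211) = √(12825 + 39211) = √52036 = 2*√13009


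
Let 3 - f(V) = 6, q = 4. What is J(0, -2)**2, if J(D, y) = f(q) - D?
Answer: 9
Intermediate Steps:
f(V) = -3 (f(V) = 3 - 1*6 = 3 - 6 = -3)
J(D, y) = -3 - D
J(0, -2)**2 = (-3 - 1*0)**2 = (-3 + 0)**2 = (-3)**2 = 9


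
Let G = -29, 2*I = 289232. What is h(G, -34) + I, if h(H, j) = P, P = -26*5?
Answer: 144486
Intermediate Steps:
I = 144616 (I = (1/2)*289232 = 144616)
P = -130
h(H, j) = -130
h(G, -34) + I = -130 + 144616 = 144486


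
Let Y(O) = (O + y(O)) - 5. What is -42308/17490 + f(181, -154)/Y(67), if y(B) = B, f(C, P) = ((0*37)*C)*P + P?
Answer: -452844/125345 ≈ -3.6128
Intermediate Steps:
f(C, P) = P (f(C, P) = (0*C)*P + P = 0*P + P = 0 + P = P)
Y(O) = -5 + 2*O (Y(O) = (O + O) - 5 = 2*O - 5 = -5 + 2*O)
-42308/17490 + f(181, -154)/Y(67) = -42308/17490 - 154/(-5 + 2*67) = -42308*1/17490 - 154/(-5 + 134) = -21154/8745 - 154/129 = -452844/125345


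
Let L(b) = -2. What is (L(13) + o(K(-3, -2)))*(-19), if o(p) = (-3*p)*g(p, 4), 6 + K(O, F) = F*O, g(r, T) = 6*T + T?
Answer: 38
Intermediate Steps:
g(r, T) = 7*T
K(O, F) = -6 + F*O
o(p) = -84*p (o(p) = (-3*p)*(7*4) = -3*p*28 = -84*p)
(L(13) + o(K(-3, -2)))*(-19) = (-2 - 84*(-6 - 2*(-3)))*(-19) = (-2 - 84*(-6 + 6))*(-19) = (-2 - 84*0)*(-19) = (-2 + 0)*(-19) = -2*(-19) = 38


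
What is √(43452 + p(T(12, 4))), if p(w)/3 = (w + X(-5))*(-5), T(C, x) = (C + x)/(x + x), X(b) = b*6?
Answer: 4*√2742 ≈ 209.46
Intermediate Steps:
X(b) = 6*b
T(C, x) = (C + x)/(2*x) (T(C, x) = (C + x)/((2*x)) = (C + x)*(1/(2*x)) = (C + x)/(2*x))
p(w) = 450 - 15*w (p(w) = 3*((w + 6*(-5))*(-5)) = 3*((w - 30)*(-5)) = 3*((-30 + w)*(-5)) = 3*(150 - 5*w) = 450 - 15*w)
√(43452 + p(T(12, 4))) = √(43452 + (450 - 15*(12 + 4)/(2*4))) = √(43452 + (450 - 15*16/(2*4))) = √(43452 + (450 - 15*2)) = √(43452 + (450 - 30)) = √(43452 + 420) = √43872 = 4*√2742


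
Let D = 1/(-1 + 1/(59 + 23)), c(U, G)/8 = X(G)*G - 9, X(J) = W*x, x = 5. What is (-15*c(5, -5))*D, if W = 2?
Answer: -193520/27 ≈ -7167.4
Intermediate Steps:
X(J) = 10 (X(J) = 2*5 = 10)
c(U, G) = -72 + 80*G (c(U, G) = 8*(10*G - 9) = 8*(-9 + 10*G) = -72 + 80*G)
D = -82/81 (D = 1/(-1 + 1/82) = 1/(-81/82) = -82/81 ≈ -1.0123)
(-15*c(5, -5))*D = -15*(-72 + 80*(-5))*(-82/81) = -15*(-72 - 400)*(-82/81) = -15*(-472)*(-82/81) = 7080*(-82/81) = -193520/27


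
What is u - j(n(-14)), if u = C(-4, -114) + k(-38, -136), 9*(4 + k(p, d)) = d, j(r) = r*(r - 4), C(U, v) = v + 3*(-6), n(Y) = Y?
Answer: -3628/9 ≈ -403.11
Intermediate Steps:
C(U, v) = -18 + v (C(U, v) = v - 18 = -18 + v)
j(r) = r*(-4 + r)
k(p, d) = -4 + d/9
u = -1360/9 (u = (-18 - 114) + (-4 + (1/9)*(-136)) = -132 + (-4 - 136/9) = -132 - 172/9 = -1360/9 ≈ -151.11)
u - j(n(-14)) = -1360/9 - (-14)*(-4 - 14) = -1360/9 - (-14)*(-18) = -1360/9 - 1*252 = -1360/9 - 252 = -3628/9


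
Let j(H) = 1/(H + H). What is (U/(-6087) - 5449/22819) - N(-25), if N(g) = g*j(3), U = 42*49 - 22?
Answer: 332746227/92599502 ≈ 3.5934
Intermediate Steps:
j(H) = 1/(2*H)
U = 2036 (U = 2058 - 22 = 2036)
N(g) = g/6 (N(g) = g*((1/2)/3) = g*((1/2)*(1/3)) = g*(1/6) = g/6)
(U/(-6087) - 5449/22819) - N(-25) = (2036/(-6087) - 5449/22819) - (-25)/6 = (2036*(-1/6087) - 5449*1/22819) - 1*(-25/6) = (-2036/6087 - 5449/22819) + 25/6 = -79627547/138899253 + 25/6 = 332746227/92599502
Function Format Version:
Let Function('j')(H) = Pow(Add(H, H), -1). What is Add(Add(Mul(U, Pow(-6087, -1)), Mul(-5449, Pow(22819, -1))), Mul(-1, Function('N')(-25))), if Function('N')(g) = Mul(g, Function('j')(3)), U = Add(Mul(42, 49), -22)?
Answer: Rational(332746227, 92599502) ≈ 3.5934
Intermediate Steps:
Function('j')(H) = Mul(Rational(1, 2), Pow(H, -1)) (Function('j')(H) = Pow(Mul(2, H), -1) = Mul(Rational(1, 2), Pow(H, -1)))
U = 2036 (U = Add(2058, -22) = 2036)
Function('N')(g) = Mul(Rational(1, 6), g) (Function('N')(g) = Mul(g, Mul(Rational(1, 2), Pow(3, -1))) = Mul(g, Mul(Rational(1, 2), Rational(1, 3))) = Mul(g, Rational(1, 6)) = Mul(Rational(1, 6), g))
Add(Add(Mul(U, Pow(-6087, -1)), Mul(-5449, Pow(22819, -1))), Mul(-1, Function('N')(-25))) = Add(Add(Mul(2036, Pow(-6087, -1)), Mul(-5449, Pow(22819, -1))), Mul(-1, Mul(Rational(1, 6), -25))) = Add(Add(Mul(2036, Rational(-1, 6087)), Mul(-5449, Rational(1, 22819))), Mul(-1, Rational(-25, 6))) = Add(Add(Rational(-2036, 6087), Rational(-5449, 22819)), Rational(25, 6)) = Add(Rational(-79627547, 138899253), Rational(25, 6)) = Rational(332746227, 92599502)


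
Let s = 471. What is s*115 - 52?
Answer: 54113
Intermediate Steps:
s*115 - 52 = 471*115 - 52 = 54165 - 52 = 54113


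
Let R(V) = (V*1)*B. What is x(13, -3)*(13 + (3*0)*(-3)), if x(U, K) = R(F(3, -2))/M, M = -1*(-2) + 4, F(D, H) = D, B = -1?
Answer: -13/2 ≈ -6.5000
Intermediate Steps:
R(V) = -V (R(V) = (V*1)*(-1) = V*(-1) = -V)
M = 6 (M = 2 + 4 = 6)
x(U, K) = -1/2 (x(U, K) = -1*3/6 = -3*1/6 = -1/2)
x(13, -3)*(13 + (3*0)*(-3)) = -(13 + (3*0)*(-3))/2 = -(13 + 0*(-3))/2 = -(13 + 0)/2 = -1/2*13 = -13/2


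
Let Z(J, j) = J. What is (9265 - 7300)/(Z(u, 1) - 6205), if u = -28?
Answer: -1965/6233 ≈ -0.31526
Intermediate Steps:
(9265 - 7300)/(Z(u, 1) - 6205) = (9265 - 7300)/(-28 - 6205) = 1965/(-6233) = 1965*(-1/6233) = -1965/6233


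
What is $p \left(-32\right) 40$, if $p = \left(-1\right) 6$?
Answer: $7680$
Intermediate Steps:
$p = -6$
$p \left(-32\right) 40 = \left(-6\right) \left(-32\right) 40 = 192 \cdot 40 = 7680$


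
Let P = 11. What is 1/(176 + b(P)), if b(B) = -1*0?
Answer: 1/176 ≈ 0.0056818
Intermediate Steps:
b(B) = 0
1/(176 + b(P)) = 1/(176 + 0) = 1/176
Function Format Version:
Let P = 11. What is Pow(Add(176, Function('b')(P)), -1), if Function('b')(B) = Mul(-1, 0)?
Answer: Rational(1, 176) ≈ 0.0056818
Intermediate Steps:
Function('b')(B) = 0
Pow(Add(176, Function('b')(P)), -1) = Pow(Add(176, 0), -1) = Pow(176, -1) = Rational(1, 176)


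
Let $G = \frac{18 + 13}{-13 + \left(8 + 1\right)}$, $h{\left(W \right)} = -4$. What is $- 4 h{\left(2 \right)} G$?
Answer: $-124$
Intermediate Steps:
$G = - \frac{31}{4}$ ($G = \frac{31}{-13 + 9} = \frac{31}{-4} = 31 \left(- \frac{1}{4}\right) = - \frac{31}{4} \approx -7.75$)
$- 4 h{\left(2 \right)} G = \left(-4\right) \left(-4\right) \left(- \frac{31}{4}\right) = 16 \left(- \frac{31}{4}\right) = -124$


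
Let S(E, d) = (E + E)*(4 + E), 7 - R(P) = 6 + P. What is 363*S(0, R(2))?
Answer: 0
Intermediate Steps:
R(P) = 1 - P (R(P) = 7 - (6 + P) = 7 + (-6 - P) = 1 - P)
S(E, d) = 2*E*(4 + E) (S(E, d) = (2*E)*(4 + E) = 2*E*(4 + E))
363*S(0, R(2)) = 363*(2*0*(4 + 0)) = 363*(2*0*4) = 363*0 = 0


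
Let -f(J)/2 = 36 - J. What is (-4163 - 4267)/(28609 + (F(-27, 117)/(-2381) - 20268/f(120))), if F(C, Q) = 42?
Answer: -281005620/949630309 ≈ -0.29591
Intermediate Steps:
f(J) = -72 + 2*J (f(J) = -2*(36 - J) = -72 + 2*J)
(-4163 - 4267)/(28609 + (F(-27, 117)/(-2381) - 20268/f(120))) = (-4163 - 4267)/(28609 + (42/(-2381) - 20268/(-72 + 2*120))) = -8430/(28609 + (42*(-1/2381) - 20268/(-72 + 240))) = -8430/(28609 + (-42/2381 - 20268/168)) = -8430/(28609 + (-42/2381 - 20268*1/168)) = -8430/(28609 + (-42/2381 - 1689/14)) = -8430/(28609 - 4022097/33334) = -8430/949630309/33334 = -8430*33334/949630309 = -281005620/949630309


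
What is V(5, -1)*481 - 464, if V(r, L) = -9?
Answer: -4793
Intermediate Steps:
V(5, -1)*481 - 464 = -9*481 - 464 = -4329 - 464 = -4793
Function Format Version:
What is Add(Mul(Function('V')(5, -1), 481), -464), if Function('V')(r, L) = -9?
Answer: -4793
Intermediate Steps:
Add(Mul(Function('V')(5, -1), 481), -464) = Add(Mul(-9, 481), -464) = Add(-4329, -464) = -4793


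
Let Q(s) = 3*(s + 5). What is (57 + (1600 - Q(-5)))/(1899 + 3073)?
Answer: 1657/4972 ≈ 0.33327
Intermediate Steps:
Q(s) = 15 + 3*s (Q(s) = 3*(5 + s) = 15 + 3*s)
(57 + (1600 - Q(-5)))/(1899 + 3073) = (57 + (1600 - (15 + 3*(-5))))/(1899 + 3073) = (57 + (1600 - (15 - 15)))/4972 = (57 + (1600 - 1*0))*(1/4972) = (57 + (1600 + 0))*(1/4972) = (57 + 1600)*(1/4972) = 1657*(1/4972) = 1657/4972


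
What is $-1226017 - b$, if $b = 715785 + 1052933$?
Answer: $-2994735$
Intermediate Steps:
$b = 1768718$
$-1226017 - b = -1226017 - 1768718 = -2994735$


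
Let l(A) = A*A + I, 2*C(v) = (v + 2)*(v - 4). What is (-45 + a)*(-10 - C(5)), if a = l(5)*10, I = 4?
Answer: -6615/2 ≈ -3307.5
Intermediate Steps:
C(v) = (-4 + v)*(2 + v)/2 (C(v) = ((v + 2)*(v - 4))/2 = ((2 + v)*(-4 + v))/2 = ((-4 + v)*(2 + v))/2 = (-4 + v)*(2 + v)/2)
l(A) = 4 + A² (l(A) = A*A + 4 = A² + 4 = 4 + A²)
a = 290 (a = (4 + 5²)*10 = (4 + 25)*10 = 29*10 = 290)
(-45 + a)*(-10 - C(5)) = (-45 + 290)*(-10 - (-4 + (½)*5² - 1*5)) = 245*(-10 - (-4 + (½)*25 - 5)) = 245*(-10 - (-4 + 25/2 - 5)) = 245*(-10 - 1*7/2) = 245*(-10 - 7/2) = 245*(-27/2) = -6615/2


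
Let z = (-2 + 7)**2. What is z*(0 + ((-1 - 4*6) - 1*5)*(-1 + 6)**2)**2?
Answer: 14062500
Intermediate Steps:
z = 25 (z = 5**2 = 25)
z*(0 + ((-1 - 4*6) - 1*5)*(-1 + 6)**2)**2 = 25*(0 + ((-1 - 4*6) - 1*5)*(-1 + 6)**2)**2 = 25*(0 + ((-1 - 24) - 5)*5**2)**2 = 25*(0 + (-25 - 5)*25)**2 = 25*(0 - 30*25)**2 = 25*(0 - 750)**2 = 25*(-750)**2 = 25*562500 = 14062500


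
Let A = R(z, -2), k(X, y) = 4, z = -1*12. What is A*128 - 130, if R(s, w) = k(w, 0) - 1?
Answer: 254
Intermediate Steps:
z = -12
R(s, w) = 3 (R(s, w) = 4 - 1 = 3)
A = 3
A*128 - 130 = 3*128 - 130 = 384 - 130 = 254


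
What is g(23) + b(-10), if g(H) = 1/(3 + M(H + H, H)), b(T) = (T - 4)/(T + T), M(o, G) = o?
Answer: 353/490 ≈ 0.72041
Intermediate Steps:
b(T) = (-4 + T)/(2*T) (b(T) = (-4 + T)/((2*T)) = (-4 + T)*(1/(2*T)) = (-4 + T)/(2*T))
g(H) = 1/(3 + 2*H) (g(H) = 1/(3 + (H + H)) = 1/(3 + 2*H))
g(23) + b(-10) = 1/(3 + 2*23) + (½)*(-4 - 10)/(-10) = 1/(3 + 46) + (½)*(-⅒)*(-14) = 1/49 + 7/10 = 353/490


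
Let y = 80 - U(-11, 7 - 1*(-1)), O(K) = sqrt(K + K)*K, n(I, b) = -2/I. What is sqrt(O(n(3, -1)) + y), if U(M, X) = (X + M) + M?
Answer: sqrt(846 - 4*I*sqrt(3))/3 ≈ 9.6954 - 0.039699*I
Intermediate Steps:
O(K) = sqrt(2)*K**(3/2) (O(K) = sqrt(2*K)*K = (sqrt(2)*sqrt(K))*K = sqrt(2)*K**(3/2))
U(M, X) = X + 2*M (U(M, X) = (M + X) + M = X + 2*M)
y = 94 (y = 80 - ((7 - 1*(-1)) + 2*(-11)) = 80 - ((7 + 1) - 22) = 80 - (8 - 22) = 80 - 1*(-14) = 80 + 14 = 94)
sqrt(O(n(3, -1)) + y) = sqrt(sqrt(2)*(-2/3)**(3/2) + 94) = sqrt(sqrt(2)*(-2*I*sqrt(6)/9) + 94) = sqrt(-4*I*sqrt(3)/9 + 94) = sqrt(94 - 4*I*sqrt(3)/9)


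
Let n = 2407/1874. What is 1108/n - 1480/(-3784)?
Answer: 982578711/1138511 ≈ 863.04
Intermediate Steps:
n = 2407/1874 (n = 2407*(1/1874) = 2407/1874 ≈ 1.2844)
1108/n - 1480/(-3784) = 1108/(2407/1874) - 1480/(-3784) = 1108*(1874/2407) - 1480*(-1/3784) = 2076392/2407 + 185/473 = 982578711/1138511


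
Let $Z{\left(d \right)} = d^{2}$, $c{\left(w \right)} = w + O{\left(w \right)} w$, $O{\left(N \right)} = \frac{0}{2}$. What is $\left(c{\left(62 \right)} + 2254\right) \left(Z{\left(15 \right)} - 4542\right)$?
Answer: $-9998172$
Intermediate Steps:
$O{\left(N \right)} = 0$ ($O{\left(N \right)} = 0 \cdot \frac{1}{2} = 0$)
$c{\left(w \right)} = w$ ($c{\left(w \right)} = w + 0 w = w + 0 = w$)
$\left(c{\left(62 \right)} + 2254\right) \left(Z{\left(15 \right)} - 4542\right) = \left(62 + 2254\right) \left(15^{2} - 4542\right) = 2316 \left(225 - 4542\right) = 2316 \left(-4317\right) = -9998172$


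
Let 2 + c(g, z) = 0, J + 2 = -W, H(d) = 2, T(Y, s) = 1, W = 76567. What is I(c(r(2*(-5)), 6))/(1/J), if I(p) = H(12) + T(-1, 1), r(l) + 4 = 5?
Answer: -229707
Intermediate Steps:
r(l) = 1 (r(l) = -4 + 5 = 1)
J = -76569 (J = -2 - 1*76567 = -2 - 76567 = -76569)
c(g, z) = -2 (c(g, z) = -2 + 0 = -2)
I(p) = 3 (I(p) = 2 + 1 = 3)
I(c(r(2*(-5)), 6))/(1/J) = 3/(1/(-76569)) = 3/(-1/76569) = 3*(-76569) = -229707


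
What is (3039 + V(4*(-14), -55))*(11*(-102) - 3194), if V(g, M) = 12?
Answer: -13168116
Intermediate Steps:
(3039 + V(4*(-14), -55))*(11*(-102) - 3194) = (3039 + 12)*(11*(-102) - 3194) = 3051*(-1122 - 3194) = 3051*(-4316) = -13168116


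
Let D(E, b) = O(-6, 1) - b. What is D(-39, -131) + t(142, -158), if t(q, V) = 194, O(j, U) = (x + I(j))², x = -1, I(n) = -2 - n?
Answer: 334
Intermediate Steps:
O(j, U) = (-3 - j)² (O(j, U) = (-1 + (-2 - j))² = (-3 - j)²)
D(E, b) = 9 - b (D(E, b) = (3 - 6)² - b = (-3)² - b = 9 - b)
D(-39, -131) + t(142, -158) = (9 - 1*(-131)) + 194 = (9 + 131) + 194 = 140 + 194 = 334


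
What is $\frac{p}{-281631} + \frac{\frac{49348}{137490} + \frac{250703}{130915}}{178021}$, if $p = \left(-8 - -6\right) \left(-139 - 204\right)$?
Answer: $- \frac{3470818454164477}{1432424254536908795} \approx -0.002423$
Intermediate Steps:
$p = 686$ ($p = \left(-8 + 6\right) \left(-343\right) = \left(-2\right) \left(-343\right) = 686$)
$\frac{p}{-281631} + \frac{\frac{49348}{137490} + \frac{250703}{130915}}{178021} = \frac{686}{-281631} + \frac{\frac{49348}{137490} + \frac{250703}{130915}}{178021} = 686 \left(- \frac{1}{281631}\right) + \left(49348 \cdot \frac{1}{137490} + 250703 \cdot \frac{1}{130915}\right) \frac{1}{178021} = - \frac{98}{40233} + \left(\frac{24674}{68745} + \frac{250703}{130915}\right) \frac{1}{178021} = - \frac{98}{40233} + \frac{4092954889}{1799950335} \cdot \frac{1}{178021} = - \frac{98}{40233} + \frac{4092954889}{320428958587035} = - \frac{3470818454164477}{1432424254536908795}$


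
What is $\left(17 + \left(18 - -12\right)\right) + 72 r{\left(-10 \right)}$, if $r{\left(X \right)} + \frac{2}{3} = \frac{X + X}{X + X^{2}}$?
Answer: $-17$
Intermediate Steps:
$r{\left(X \right)} = - \frac{2}{3} + \frac{2 X}{X + X^{2}}$ ($r{\left(X \right)} = - \frac{2}{3} + \frac{X + X}{X + X^{2}} = - \frac{2}{3} + \frac{2 X}{X + X^{2}}$)
$\left(17 + \left(18 - -12\right)\right) + 72 r{\left(-10 \right)} = \left(17 + \left(18 - -12\right)\right) + 72 \frac{2 \left(2 - -10\right)}{3 \left(1 - 10\right)} = \left(17 + \left(18 + 12\right)\right) + 72 \frac{2 \left(2 + 10\right)}{3 \left(-9\right)} = \left(17 + 30\right) + 72 \cdot \frac{2}{3} \left(- \frac{1}{9}\right) 12 = 47 + 72 \left(- \frac{8}{9}\right) = 47 - 64 = -17$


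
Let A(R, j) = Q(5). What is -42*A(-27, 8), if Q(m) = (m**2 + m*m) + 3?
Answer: -2226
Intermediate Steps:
Q(m) = 3 + 2*m**2 (Q(m) = (m**2 + m**2) + 3 = 2*m**2 + 3 = 3 + 2*m**2)
A(R, j) = 53 (A(R, j) = 3 + 2*5**2 = 3 + 2*25 = 3 + 50 = 53)
-42*A(-27, 8) = -42*53 = -2226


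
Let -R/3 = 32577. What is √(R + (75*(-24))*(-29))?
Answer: 3*I*√5059 ≈ 213.38*I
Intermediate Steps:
R = -97731 (R = -3*32577 = -97731)
√(R + (75*(-24))*(-29)) = √(-97731 + (75*(-24))*(-29)) = √(-97731 - 1800*(-29)) = √(-97731 + 52200) = √(-45531) = 3*I*√5059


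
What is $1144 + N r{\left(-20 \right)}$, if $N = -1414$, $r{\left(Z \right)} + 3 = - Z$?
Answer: $-22894$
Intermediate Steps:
$r{\left(Z \right)} = -3 - Z$
$1144 + N r{\left(-20 \right)} = 1144 - 1414 \left(-3 - -20\right) = 1144 - 1414 \left(-3 + 20\right) = 1144 - 24038 = -22894$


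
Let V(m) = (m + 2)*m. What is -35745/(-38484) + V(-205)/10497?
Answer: 219636325/44885172 ≈ 4.8933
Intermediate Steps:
V(m) = m*(2 + m) (V(m) = (2 + m)*m = m*(2 + m))
-35745/(-38484) + V(-205)/10497 = -35745/(-38484) - 205*(2 - 205)/10497 = -35745*(-1/38484) - 205*(-203)*(1/10497) = 11915/12828 + 41615*(1/10497) = 11915/12828 + 41615/10497 = 219636325/44885172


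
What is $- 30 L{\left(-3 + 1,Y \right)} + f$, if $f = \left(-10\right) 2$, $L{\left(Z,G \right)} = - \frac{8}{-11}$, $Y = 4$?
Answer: $- \frac{460}{11} \approx -41.818$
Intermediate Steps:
$L{\left(Z,G \right)} = \frac{8}{11}$ ($L{\left(Z,G \right)} = \left(-8\right) \left(- \frac{1}{11}\right) = \frac{8}{11}$)
$f = -20$
$- 30 L{\left(-3 + 1,Y \right)} + f = \left(-30\right) \frac{8}{11} - 20 = - \frac{240}{11} - 20 = - \frac{460}{11}$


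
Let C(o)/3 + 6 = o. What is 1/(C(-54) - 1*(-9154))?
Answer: 1/8974 ≈ 0.00011143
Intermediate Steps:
C(o) = -18 + 3*o
1/(C(-54) - 1*(-9154)) = 1/((-18 + 3*(-54)) - 1*(-9154)) = 1/((-18 - 162) + 9154) = 1/(-180 + 9154) = 1/8974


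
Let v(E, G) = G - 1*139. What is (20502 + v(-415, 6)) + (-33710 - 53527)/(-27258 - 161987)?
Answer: 3854818642/189245 ≈ 20369.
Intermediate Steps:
v(E, G) = -139 + G (v(E, G) = G - 139 = -139 + G)
(20502 + v(-415, 6)) + (-33710 - 53527)/(-27258 - 161987) = (20502 + (-139 + 6)) + (-33710 - 53527)/(-27258 - 161987) = (20502 - 133) - 87237/(-189245) = 20369 - 87237*(-1/189245) = 20369 + 87237/189245 = 3854818642/189245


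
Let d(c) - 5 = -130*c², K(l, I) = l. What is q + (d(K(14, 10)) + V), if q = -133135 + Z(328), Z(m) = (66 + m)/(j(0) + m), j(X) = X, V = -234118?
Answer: -64407195/164 ≈ -3.9273e+5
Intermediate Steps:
Z(m) = (66 + m)/m (Z(m) = (66 + m)/(0 + m) = (66 + m)/m)
d(c) = 5 - 130*c²
q = -21833943/164 (q = -133135 + (66 + 328)/328 = -133135 + (1/328)*394 = -133135 + 197/164 = -21833943/164 ≈ -1.3313e+5)
q + (d(K(14, 10)) + V) = -21833943/164 + ((5 - 130*14²) - 234118) = -21833943/164 + ((5 - 130*196) - 234118) = -21833943/164 + ((5 - 25480) - 234118) = -21833943/164 + (-25475 - 234118) = -21833943/164 - 259593 = -64407195/164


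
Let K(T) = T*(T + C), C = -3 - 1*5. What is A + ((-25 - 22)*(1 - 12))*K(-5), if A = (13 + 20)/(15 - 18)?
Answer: 33594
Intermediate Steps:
C = -8 (C = -3 - 5 = -8)
K(T) = T*(-8 + T) (K(T) = T*(T - 8) = T*(-8 + T))
A = -11 (A = 33/(-3) = 33*(-⅓) = -11)
A + ((-25 - 22)*(1 - 12))*K(-5) = -11 + ((-25 - 22)*(1 - 12))*(-5*(-8 - 5)) = -11 + (-47*(-11))*(-5*(-13)) = -11 + 517*65 = -11 + 33605 = 33594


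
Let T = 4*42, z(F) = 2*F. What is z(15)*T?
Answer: 5040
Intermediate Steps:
T = 168
z(15)*T = (2*15)*168 = 30*168 = 5040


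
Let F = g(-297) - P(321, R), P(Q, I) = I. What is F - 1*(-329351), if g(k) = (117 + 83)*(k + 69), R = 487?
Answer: 283264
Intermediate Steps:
g(k) = 13800 + 200*k (g(k) = 200*(69 + k) = 13800 + 200*k)
F = -46087 (F = (13800 + 200*(-297)) - 1*487 = (13800 - 59400) - 487 = -45600 - 487 = -46087)
F - 1*(-329351) = -46087 - 1*(-329351) = -46087 + 329351 = 283264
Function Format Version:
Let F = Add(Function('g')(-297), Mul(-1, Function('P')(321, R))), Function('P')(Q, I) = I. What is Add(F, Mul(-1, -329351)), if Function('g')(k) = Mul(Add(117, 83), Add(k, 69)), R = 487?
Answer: 283264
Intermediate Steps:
Function('g')(k) = Add(13800, Mul(200, k)) (Function('g')(k) = Mul(200, Add(69, k)) = Add(13800, Mul(200, k)))
F = -46087 (F = Add(Add(13800, Mul(200, -297)), Mul(-1, 487)) = Add(Add(13800, -59400), -487) = Add(-45600, -487) = -46087)
Add(F, Mul(-1, -329351)) = Add(-46087, Mul(-1, -329351)) = Add(-46087, 329351) = 283264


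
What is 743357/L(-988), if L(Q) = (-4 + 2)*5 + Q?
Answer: -743357/998 ≈ -744.85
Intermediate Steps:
L(Q) = -10 + Q (L(Q) = -2*5 + Q = -10 + Q)
743357/L(-988) = 743357/(-10 - 988) = 743357/(-998) = 743357*(-1/998) = -743357/998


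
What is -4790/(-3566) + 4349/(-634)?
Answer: -6235837/1130422 ≈ -5.5164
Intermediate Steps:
-4790/(-3566) + 4349/(-634) = -4790*(-1/3566) + 4349*(-1/634) = 2395/1783 - 4349/634 = -6235837/1130422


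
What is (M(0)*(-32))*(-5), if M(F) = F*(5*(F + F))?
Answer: 0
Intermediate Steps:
M(F) = 10*F² (M(F) = F*(5*(2*F)) = F*(10*F) = 10*F²)
(M(0)*(-32))*(-5) = ((10*0²)*(-32))*(-5) = ((10*0)*(-32))*(-5) = (0*(-32))*(-5) = 0*(-5) = 0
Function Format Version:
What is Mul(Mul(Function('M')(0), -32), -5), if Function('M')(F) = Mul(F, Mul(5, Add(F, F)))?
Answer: 0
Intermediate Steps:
Function('M')(F) = Mul(10, Pow(F, 2)) (Function('M')(F) = Mul(F, Mul(5, Mul(2, F))) = Mul(F, Mul(10, F)) = Mul(10, Pow(F, 2)))
Mul(Mul(Function('M')(0), -32), -5) = Mul(Mul(Mul(10, Pow(0, 2)), -32), -5) = Mul(Mul(Mul(10, 0), -32), -5) = Mul(Mul(0, -32), -5) = Mul(0, -5) = 0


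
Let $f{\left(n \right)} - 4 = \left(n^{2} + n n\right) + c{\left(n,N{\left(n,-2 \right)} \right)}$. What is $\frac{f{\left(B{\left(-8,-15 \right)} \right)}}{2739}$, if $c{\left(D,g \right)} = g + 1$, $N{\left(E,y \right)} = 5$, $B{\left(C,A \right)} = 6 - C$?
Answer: $\frac{134}{913} \approx 0.14677$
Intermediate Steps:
$c{\left(D,g \right)} = 1 + g$
$f{\left(n \right)} = 10 + 2 n^{2}$ ($f{\left(n \right)} = 4 + \left(\left(n^{2} + n n\right) + \left(1 + 5\right)\right) = 4 + \left(\left(n^{2} + n^{2}\right) + 6\right) = 4 + \left(2 n^{2} + 6\right) = 4 + \left(6 + 2 n^{2}\right) = 10 + 2 n^{2}$)
$\frac{f{\left(B{\left(-8,-15 \right)} \right)}}{2739} = \frac{10 + 2 \left(6 - -8\right)^{2}}{2739} = \left(10 + 2 \left(6 + 8\right)^{2}\right) \frac{1}{2739} = \left(10 + 2 \cdot 14^{2}\right) \frac{1}{2739} = \left(10 + 2 \cdot 196\right) \frac{1}{2739} = \left(10 + 392\right) \frac{1}{2739} = 402 \cdot \frac{1}{2739} = \frac{134}{913}$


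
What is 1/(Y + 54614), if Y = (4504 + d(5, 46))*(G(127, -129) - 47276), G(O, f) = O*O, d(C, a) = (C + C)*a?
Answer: -1/154559094 ≈ -6.4700e-9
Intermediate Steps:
d(C, a) = 2*C*a (d(C, a) = (2*C)*a = 2*C*a)
G(O, f) = O²
Y = -154613708 (Y = (4504 + 2*5*46)*(127² - 47276) = (4504 + 460)*(16129 - 47276) = 4964*(-31147) = -154613708)
1/(Y + 54614) = 1/(-154613708 + 54614) = 1/(-154559094) = -1/154559094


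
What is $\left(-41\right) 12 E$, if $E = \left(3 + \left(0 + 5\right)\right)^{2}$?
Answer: $-31488$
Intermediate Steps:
$E = 64$ ($E = \left(3 + 5\right)^{2} = 8^{2} = 64$)
$\left(-41\right) 12 E = \left(-41\right) 12 \cdot 64 = \left(-492\right) 64 = -31488$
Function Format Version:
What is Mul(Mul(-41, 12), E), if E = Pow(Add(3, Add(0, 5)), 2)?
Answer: -31488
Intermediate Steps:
E = 64 (E = Pow(Add(3, 5), 2) = Pow(8, 2) = 64)
Mul(Mul(-41, 12), E) = Mul(Mul(-41, 12), 64) = Mul(-492, 64) = -31488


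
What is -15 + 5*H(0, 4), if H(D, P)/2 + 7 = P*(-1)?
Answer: -125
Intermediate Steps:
H(D, P) = -14 - 2*P (H(D, P) = -14 + 2*(P*(-1)) = -14 + 2*(-P) = -14 - 2*P)
-15 + 5*H(0, 4) = -15 + 5*(-14 - 2*4) = -15 + 5*(-14 - 8) = -15 + 5*(-22) = -15 - 110 = -125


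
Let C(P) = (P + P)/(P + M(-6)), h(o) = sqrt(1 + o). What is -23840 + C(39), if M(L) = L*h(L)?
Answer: -4505422/189 + 52*I*sqrt(5)/189 ≈ -23838.0 + 0.61521*I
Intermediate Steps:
M(L) = L*sqrt(1 + L)
C(P) = 2*P/(P - 6*I*sqrt(5)) (C(P) = (P + P)/(P - 6*sqrt(1 - 6)) = (2*P)/(P - 6*I*sqrt(5)) = 2*P/(P - 6*I*sqrt(5)))
-23840 + C(39) = -23840 + 2*39/(39 - 6*I*sqrt(5)) = -23840 + 78/(39 - 6*I*sqrt(5))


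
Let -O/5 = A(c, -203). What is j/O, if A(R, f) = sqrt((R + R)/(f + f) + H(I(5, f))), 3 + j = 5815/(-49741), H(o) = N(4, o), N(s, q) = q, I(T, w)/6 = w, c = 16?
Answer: -77519*I*sqrt(50195810)/30748642675 ≈ -0.017861*I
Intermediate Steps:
I(T, w) = 6*w
H(o) = o
j = -155038/49741 (j = -3 + 5815/(-49741) = -3 + 5815*(-1/49741) = -3 - 5815/49741 = -155038/49741 ≈ -3.1169)
A(R, f) = sqrt(6*f + R/f) (A(R, f) = sqrt((R + R)/(f + f) + 6*f) = sqrt((2*R)/((2*f)) + 6*f) = sqrt((2*R)*(1/(2*f)) + 6*f) = sqrt(R/f + 6*f) = sqrt(6*f + R/f))
O = -5*I*sqrt(50195810)/203 (O = -5*sqrt(6*(-203) + 16/(-203)) = -5*sqrt(-1218 + 16*(-1/203)) = -5*sqrt(-1218 - 16/203) = -5*I*sqrt(50195810)/203 ≈ -174.5*I)
j/O = -155038*I*sqrt(50195810)/1236350/49741 = -77519*I*sqrt(50195810)/30748642675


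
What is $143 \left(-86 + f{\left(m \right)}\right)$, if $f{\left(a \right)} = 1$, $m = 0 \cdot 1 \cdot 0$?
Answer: $-12155$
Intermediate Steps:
$m = 0$ ($m = 0 \cdot 0 = 0$)
$143 \left(-86 + f{\left(m \right)}\right) = 143 \left(-86 + 1\right) = 143 \left(-85\right) = -12155$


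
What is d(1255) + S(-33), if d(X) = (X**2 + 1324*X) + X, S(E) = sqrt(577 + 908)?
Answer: 3237900 + 3*sqrt(165) ≈ 3.2379e+6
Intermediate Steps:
S(E) = 3*sqrt(165) (S(E) = sqrt(1485) = 3*sqrt(165))
d(X) = X**2 + 1325*X
d(1255) + S(-33) = 1255*(1325 + 1255) + 3*sqrt(165) = 1255*2580 + 3*sqrt(165) = 3237900 + 3*sqrt(165)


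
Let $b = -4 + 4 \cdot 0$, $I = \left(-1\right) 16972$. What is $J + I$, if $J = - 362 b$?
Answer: $-15524$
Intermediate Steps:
$I = -16972$
$b = -4$ ($b = -4 + 0 = -4$)
$J = 1448$ ($J = \left(-362\right) \left(-4\right) = 1448$)
$J + I = 1448 - 16972 = -15524$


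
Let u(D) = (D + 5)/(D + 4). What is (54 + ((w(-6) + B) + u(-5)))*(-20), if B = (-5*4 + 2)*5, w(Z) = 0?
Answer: 720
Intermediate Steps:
u(D) = (5 + D)/(4 + D)
B = -90 (B = (-20 + 2)*5 = -18*5 = -90)
(54 + ((w(-6) + B) + u(-5)))*(-20) = (54 + ((0 - 90) + (5 - 5)/(4 - 5)))*(-20) = (54 + (-90 + 0/(-1)))*(-20) = (54 + (-90 - 1*0))*(-20) = (54 + (-90 + 0))*(-20) = (54 - 90)*(-20) = -36*(-20) = 720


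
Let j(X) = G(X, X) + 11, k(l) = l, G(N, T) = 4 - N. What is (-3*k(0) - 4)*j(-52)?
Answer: -268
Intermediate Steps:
j(X) = 15 - X (j(X) = (4 - X) + 11 = 15 - X)
(-3*k(0) - 4)*j(-52) = (-3*0 - 4)*(15 - 1*(-52)) = (0 - 4)*(15 + 52) = -4*67 = -268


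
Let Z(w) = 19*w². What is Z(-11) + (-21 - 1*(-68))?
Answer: 2346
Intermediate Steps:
Z(-11) + (-21 - 1*(-68)) = 19*(-11)² + (-21 - 1*(-68)) = 19*121 + (-21 + 68) = 2299 + 47 = 2346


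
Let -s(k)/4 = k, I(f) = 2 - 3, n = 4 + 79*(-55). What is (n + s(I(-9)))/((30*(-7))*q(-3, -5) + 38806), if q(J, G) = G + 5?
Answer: -4337/38806 ≈ -0.11176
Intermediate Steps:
n = -4341 (n = 4 - 4345 = -4341)
q(J, G) = 5 + G
I(f) = -1
s(k) = -4*k
(n + s(I(-9)))/((30*(-7))*q(-3, -5) + 38806) = (-4341 - 4*(-1))/((30*(-7))*(5 - 5) + 38806) = (-4341 + 4)/(-210*0 + 38806) = -4337/(0 + 38806) = -4337/38806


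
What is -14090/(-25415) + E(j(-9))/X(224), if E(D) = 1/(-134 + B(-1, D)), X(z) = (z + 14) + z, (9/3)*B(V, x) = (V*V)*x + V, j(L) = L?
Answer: 178791381/322506184 ≈ 0.55438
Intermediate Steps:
B(V, x) = V/3 + x*V²/3 (B(V, x) = ((V*V)*x + V)/3 = (V²*x + V)/3 = (x*V² + V)/3 = (V + x*V²)/3 = V/3 + x*V²/3)
X(z) = 14 + 2*z (X(z) = (14 + z) + z = 14 + 2*z)
E(D) = 1/(-403/3 + D/3) (E(D) = 1/(-134 + (⅓)*(-1)*(1 - D)) = 1/(-134 + (-⅓ + D/3)) = 1/(-403/3 + D/3))
-14090/(-25415) + E(j(-9))/X(224) = -14090/(-25415) + (3/(-403 - 9))/(14 + 2*224) = -14090*(-1/25415) + (3/(-412))/(14 + 448) = 2818/5083 + (3*(-1/412))/462 = 2818/5083 - 3/412*1/462 = 2818/5083 - 1/63448 = 178791381/322506184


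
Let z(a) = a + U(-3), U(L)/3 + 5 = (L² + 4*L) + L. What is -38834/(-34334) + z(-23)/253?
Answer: 3951149/4343251 ≈ 0.90972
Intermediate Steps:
U(L) = -15 + 3*L² + 15*L (U(L) = -15 + 3*((L² + 4*L) + L) = -15 + 3*(L² + 5*L) = -15 + (3*L² + 15*L) = -15 + 3*L² + 15*L)
z(a) = -33 + a (z(a) = a + (-15 + 3*(-3)² + 15*(-3)) = a + (-15 + 3*9 - 45) = a + (-15 + 27 - 45) = a - 33 = -33 + a)
-38834/(-34334) + z(-23)/253 = -38834/(-34334) + (-33 - 23)/253 = -38834*(-1/34334) - 56*1/253 = 19417/17167 - 56/253 = 3951149/4343251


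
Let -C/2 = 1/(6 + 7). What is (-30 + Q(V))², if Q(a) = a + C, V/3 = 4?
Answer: 55696/169 ≈ 329.56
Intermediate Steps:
V = 12 (V = 3*4 = 12)
C = -2/13 (C = -2/(6 + 7) = -2/13 ≈ -0.15385)
Q(a) = -2/13 + a (Q(a) = a - 2/13 = -2/13 + a)
(-30 + Q(V))² = (-30 + (-2/13 + 12))² = (-30 + 154/13)² = (-236/13)² = 55696/169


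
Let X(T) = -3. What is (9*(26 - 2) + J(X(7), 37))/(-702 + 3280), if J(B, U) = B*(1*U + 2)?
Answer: 99/2578 ≈ 0.038402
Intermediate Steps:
J(B, U) = B*(2 + U) (J(B, U) = B*(U + 2) = B*(2 + U))
(9*(26 - 2) + J(X(7), 37))/(-702 + 3280) = (9*(26 - 2) - 3*(2 + 37))/(-702 + 3280) = (9*24 - 3*39)/2578 = (216 - 117)*(1/2578) = 99*(1/2578) = 99/2578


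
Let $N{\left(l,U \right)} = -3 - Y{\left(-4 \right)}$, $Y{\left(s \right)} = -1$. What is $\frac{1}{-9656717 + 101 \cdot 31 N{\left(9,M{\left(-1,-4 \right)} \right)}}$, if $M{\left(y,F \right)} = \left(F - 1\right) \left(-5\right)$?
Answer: $- \frac{1}{9662979} \approx -1.0349 \cdot 10^{-7}$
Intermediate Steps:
$M{\left(y,F \right)} = 5 - 5 F$ ($M{\left(y,F \right)} = \left(-1 + F\right) \left(-5\right) = 5 - 5 F$)
$N{\left(l,U \right)} = -2$ ($N{\left(l,U \right)} = -3 - -1 = -3 + 1 = -2$)
$\frac{1}{-9656717 + 101 \cdot 31 N{\left(9,M{\left(-1,-4 \right)} \right)}} = \frac{1}{-9656717 + 101 \cdot 31 \left(-2\right)} = \frac{1}{-9656717 + 3131 \left(-2\right)} = \frac{1}{-9656717 - 6262} = \frac{1}{-9662979} = - \frac{1}{9662979}$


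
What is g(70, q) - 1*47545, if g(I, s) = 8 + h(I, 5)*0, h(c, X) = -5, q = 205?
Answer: -47537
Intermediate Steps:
g(I, s) = 8 (g(I, s) = 8 - 5*0 = 8 + 0 = 8)
g(70, q) - 1*47545 = 8 - 1*47545 = 8 - 47545 = -47537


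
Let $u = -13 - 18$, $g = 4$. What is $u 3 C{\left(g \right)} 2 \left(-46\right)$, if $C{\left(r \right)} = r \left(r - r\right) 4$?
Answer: $0$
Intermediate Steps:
$C{\left(r \right)} = 0$ ($C{\left(r \right)} = r 0 \cdot 4 = 0 \cdot 4 = 0$)
$u = -31$ ($u = -13 - 18 = -31$)
$u 3 C{\left(g \right)} 2 \left(-46\right) = - 31 \cdot 3 \cdot 0 \cdot 2 \left(-46\right) = - 31 \cdot 0 \cdot 2 \left(-46\right) = \left(-31\right) 0 \left(-46\right) = 0 \left(-46\right) = 0$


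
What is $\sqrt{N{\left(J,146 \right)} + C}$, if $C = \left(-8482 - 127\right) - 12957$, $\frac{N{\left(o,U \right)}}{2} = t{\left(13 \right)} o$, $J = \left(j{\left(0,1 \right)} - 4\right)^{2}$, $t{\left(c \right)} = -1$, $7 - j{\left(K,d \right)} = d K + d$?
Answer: $i \sqrt{21574} \approx 146.88 i$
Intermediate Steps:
$j{\left(K,d \right)} = 7 - d - K d$ ($j{\left(K,d \right)} = 7 - \left(d K + d\right) = 7 - \left(K d + d\right) = 7 - \left(d + K d\right) = 7 - d - K d$)
$J = 4$ ($J = \left(\left(7 - 1 - 0 \cdot 1\right) - 4\right)^{2} = \left(\left(7 - 1 + 0\right) - 4\right)^{2} = \left(6 - 4\right)^{2} = 2^{2} = 4$)
$N{\left(o,U \right)} = - 2 o$ ($N{\left(o,U \right)} = 2 \left(- o\right) = - 2 o$)
$C = -21566$ ($C = -8609 - 12957 = -21566$)
$\sqrt{N{\left(J,146 \right)} + C} = \sqrt{\left(-2\right) 4 - 21566} = \sqrt{-8 - 21566} = \sqrt{-21574} = i \sqrt{21574}$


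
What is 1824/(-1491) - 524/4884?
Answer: -807475/606837 ≈ -1.3306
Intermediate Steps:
1824/(-1491) - 524/4884 = 1824*(-1/1491) - 524*1/4884 = -608/497 - 131/1221 = -807475/606837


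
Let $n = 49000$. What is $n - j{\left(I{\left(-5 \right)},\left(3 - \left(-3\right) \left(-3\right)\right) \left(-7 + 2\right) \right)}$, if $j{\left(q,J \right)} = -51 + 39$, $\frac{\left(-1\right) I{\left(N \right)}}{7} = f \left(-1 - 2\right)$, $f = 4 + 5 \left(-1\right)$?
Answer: $49012$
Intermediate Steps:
$f = -1$ ($f = 4 - 5 = -1$)
$I{\left(N \right)} = -21$ ($I{\left(N \right)} = - 7 \left(- (-1 - 2)\right) = - 7 \left(\left(-1\right) \left(-3\right)\right) = \left(-7\right) 3 = -21$)
$j{\left(q,J \right)} = -12$
$n - j{\left(I{\left(-5 \right)},\left(3 - \left(-3\right) \left(-3\right)\right) \left(-7 + 2\right) \right)} = 49000 - -12 = 49000 + 12 = 49012$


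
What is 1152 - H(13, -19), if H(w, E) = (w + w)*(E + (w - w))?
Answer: 1646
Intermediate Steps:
H(w, E) = 2*E*w (H(w, E) = (2*w)*(E + 0) = (2*w)*E = 2*E*w)
1152 - H(13, -19) = 1152 - 2*(-19)*13 = 1152 - 1*(-494) = 1152 + 494 = 1646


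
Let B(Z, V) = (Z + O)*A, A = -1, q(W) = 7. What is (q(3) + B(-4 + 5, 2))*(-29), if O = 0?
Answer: -174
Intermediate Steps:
B(Z, V) = -Z (B(Z, V) = (Z + 0)*(-1) = Z*(-1) = -Z)
(q(3) + B(-4 + 5, 2))*(-29) = (7 - (-4 + 5))*(-29) = (7 - 1*1)*(-29) = (7 - 1)*(-29) = 6*(-29) = -174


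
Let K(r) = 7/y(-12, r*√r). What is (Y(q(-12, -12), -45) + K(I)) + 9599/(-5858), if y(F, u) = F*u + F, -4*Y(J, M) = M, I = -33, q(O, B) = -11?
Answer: 59805865/6222408 - 11*I*√33/20536 ≈ 9.6114 - 0.003077*I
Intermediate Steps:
Y(J, M) = -M/4
y(F, u) = F + F*u
K(r) = 7/(-12 - 12*r^(3/2)) (K(r) = 7/((-12*(1 + r*√r))) = 7/((-12*(1 + r^(3/2)))) = 7/(-12 - 12*r^(3/2)))
(Y(q(-12, -12), -45) + K(I)) + 9599/(-5858) = (-¼*(-45) + 7/(12*(-1 - (-33)^(3/2)))) + 9599/(-5858) = (45/4 + 7/(12*(-1 - (-33)*I*√33))) + 9599*(-1/5858) = (45/4 + 7/(12*(-1 + 33*I*√33))) - 331/202 = 3883/404 + 7/(12*(-1 + 33*I*√33))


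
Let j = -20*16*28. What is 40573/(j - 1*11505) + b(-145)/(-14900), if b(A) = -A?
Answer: -4860041/2439428 ≈ -1.9923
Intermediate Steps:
j = -8960 (j = -320*28 = -8960)
40573/(j - 1*11505) + b(-145)/(-14900) = 40573/(-8960 - 1*11505) - 1*(-145)/(-14900) = 40573/(-8960 - 11505) + 145*(-1/14900) = 40573/(-20465) - 29/2980 = 40573*(-1/20465) - 29/2980 = -40573/20465 - 29/2980 = -4860041/2439428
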